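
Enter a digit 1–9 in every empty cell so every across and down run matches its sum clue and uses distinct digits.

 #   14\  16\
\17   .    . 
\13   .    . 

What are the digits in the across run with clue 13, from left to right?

6 7

17 in 2 cells must be {8,9}; 16 in 2 cells must be {7,9}.
The 17 across and the 16 down share only 9, so R1C2 = 9.
R2C2 = 16 − 9 = 7 completes the 16 down.
R1C1 = 17 − 9 = 8 completes the 17 across.
R2C1 = 13 − 7 = 6 completes the 13 across.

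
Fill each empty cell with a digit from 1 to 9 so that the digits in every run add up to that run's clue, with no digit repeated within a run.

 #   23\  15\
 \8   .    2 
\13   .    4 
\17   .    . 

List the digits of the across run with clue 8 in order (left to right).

6 2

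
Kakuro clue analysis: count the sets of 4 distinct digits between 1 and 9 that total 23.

9

4 distinct digits from 1–9 sum between 10 and 30.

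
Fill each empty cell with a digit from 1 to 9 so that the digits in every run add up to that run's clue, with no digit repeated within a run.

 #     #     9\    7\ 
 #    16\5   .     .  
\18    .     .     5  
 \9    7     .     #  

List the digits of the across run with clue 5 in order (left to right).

3, 2

16 in 2 cells must be {7,9}.
R1C3 = 7 − 5 = 2 completes the 7 down.
R2C1 = 16 − 7 = 9 completes the 16 down.
R2C2 = 18 − 14 = 4 completes the 18 across.
R3C2 = 9 − 7 = 2 completes the 9 across.
R1C2 = 5 − 2 = 3 completes the 5 across.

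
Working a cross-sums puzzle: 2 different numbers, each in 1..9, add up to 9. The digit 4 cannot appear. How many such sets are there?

3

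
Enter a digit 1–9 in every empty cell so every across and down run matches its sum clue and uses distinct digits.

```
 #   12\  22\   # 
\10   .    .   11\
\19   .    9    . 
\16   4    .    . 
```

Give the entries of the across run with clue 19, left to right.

6 9 4

Nothing is forced directly, so branch on R3C2, whose candidates are 5 or 7. If R3C2 = 7: that forces R1C2 = 6, R3C3 = 5, after which R1C1 would have to be in {4} for the 10 across but in {1,2,3,5,6,7} for the 12 down — contradiction. So R3C2 = 5.
R1C2 = 22 − 14 = 8 completes the 22 down.
R3C3 = 16 − 9 = 7 completes the 16 across.
R1C1 = 10 − 8 = 2 completes the 10 across.
R2C1 = 12 − 6 = 6 completes the 12 down.
R2C3 = 19 − 15 = 4 completes the 19 across.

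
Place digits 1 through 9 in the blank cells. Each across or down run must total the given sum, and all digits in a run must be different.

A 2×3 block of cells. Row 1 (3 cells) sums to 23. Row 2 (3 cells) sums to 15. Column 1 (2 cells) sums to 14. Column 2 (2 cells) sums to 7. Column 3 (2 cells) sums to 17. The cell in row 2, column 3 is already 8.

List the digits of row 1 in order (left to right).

8, 6, 9

23 in 3 cells must be {6,8,9}; 17 in 2 cells must be {8,9}.
(1,2) = 6: only digit in both the 23-across and 7-down candidate sets.
(1,3) = 17 − 8 = 9 completes the 17 down.
(2,2) = 7 − 6 = 1 completes the 7 down.
(1,1) = 23 − 15 = 8 completes the 23 across.
(2,1) = 15 − 9 = 6 completes the 15 across.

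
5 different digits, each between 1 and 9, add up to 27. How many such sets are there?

11

5 distinct digits from 1–9 sum between 15 and 35.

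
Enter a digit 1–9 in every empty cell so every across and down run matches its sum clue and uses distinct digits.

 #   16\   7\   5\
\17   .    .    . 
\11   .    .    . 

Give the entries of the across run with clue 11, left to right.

16 in 2 cells must be {7,9}.
The 11 across and the 16 down share only 7, so R2C1 = 7.
R1C1 = 16 − 7 = 9 completes the 16 down.
Nothing is forced directly, so branch on R2C2, whose candidates are 1 or 3. If R2C2 = 3: then R1C2 would have to be in {1,2,3,5,6,7} for the 17 across but in {4} for the 7 down — contradiction. So R2C2 = 1.
R1C2 = 7 − 1 = 6 completes the 7 down.
R1C3 = 17 − 15 = 2 completes the 17 across.
R2C3 = 11 − 8 = 3 completes the 11 across.

7 1 3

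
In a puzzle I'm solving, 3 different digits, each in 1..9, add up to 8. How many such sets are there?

2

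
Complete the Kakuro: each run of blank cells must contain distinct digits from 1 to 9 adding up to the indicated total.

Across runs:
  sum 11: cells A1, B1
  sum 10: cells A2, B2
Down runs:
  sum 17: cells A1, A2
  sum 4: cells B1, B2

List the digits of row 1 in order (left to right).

8 3

17 in 2 cells must be {8,9}; 4 in 2 cells must be {1,3}.
The 11 across and the 4 down share only 3, so B1 = 3.
B2 = 4 − 3 = 1 completes the 4 down.
A1 = 11 − 3 = 8 completes the 11 across.
A2 = 10 − 1 = 9 completes the 10 across.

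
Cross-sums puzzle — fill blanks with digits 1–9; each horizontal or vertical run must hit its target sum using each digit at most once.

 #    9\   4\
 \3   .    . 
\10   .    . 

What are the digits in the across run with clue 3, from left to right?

3 in 2 cells must be {1,2}; 4 in 2 cells must be {1,3}.
The 3 across and the 4 down share only 1, so R1C2 = 1.
R2C2 = 4 − 1 = 3 completes the 4 down.
R1C1 = 3 − 1 = 2 completes the 3 across.
R2C1 = 10 − 3 = 7 completes the 10 across.

2 1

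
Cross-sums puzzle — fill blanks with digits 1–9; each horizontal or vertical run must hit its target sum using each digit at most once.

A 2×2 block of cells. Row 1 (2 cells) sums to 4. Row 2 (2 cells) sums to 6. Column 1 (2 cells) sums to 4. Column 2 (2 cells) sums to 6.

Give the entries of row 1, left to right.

3, 1

4 in 2 cells must be {1,3}.
The 4 across and the 6 down share only 1, so (1,2) = 1.
The 6 across and the 4 down share only 1, so (2,1) = 1.
(2,2) = 6 − 1 = 5 completes the 6 across.
(1,1) = 4 − 1 = 3 completes the 4 across.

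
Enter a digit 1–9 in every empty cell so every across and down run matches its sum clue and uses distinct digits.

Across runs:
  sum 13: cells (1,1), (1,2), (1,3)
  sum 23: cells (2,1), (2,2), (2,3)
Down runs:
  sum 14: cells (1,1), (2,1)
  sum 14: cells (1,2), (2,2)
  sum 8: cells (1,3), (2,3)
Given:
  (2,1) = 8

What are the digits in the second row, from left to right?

8 9 6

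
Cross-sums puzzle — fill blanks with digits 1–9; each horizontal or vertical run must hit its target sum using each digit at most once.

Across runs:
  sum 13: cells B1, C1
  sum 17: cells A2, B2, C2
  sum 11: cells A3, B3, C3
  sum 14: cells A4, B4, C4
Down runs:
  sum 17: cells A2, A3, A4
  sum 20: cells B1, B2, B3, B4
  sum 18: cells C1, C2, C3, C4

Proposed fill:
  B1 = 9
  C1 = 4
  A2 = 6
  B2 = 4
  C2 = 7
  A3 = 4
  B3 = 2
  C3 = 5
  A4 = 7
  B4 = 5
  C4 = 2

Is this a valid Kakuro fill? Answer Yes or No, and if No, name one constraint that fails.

Yes

Across: 9+4=13; 6+4+7=17; 4+2+5=11; 7+5+2=14. Down: 6+4+7=17; 9+4+2+5=20; 4+7+5+2=18. No digit repeats within any run.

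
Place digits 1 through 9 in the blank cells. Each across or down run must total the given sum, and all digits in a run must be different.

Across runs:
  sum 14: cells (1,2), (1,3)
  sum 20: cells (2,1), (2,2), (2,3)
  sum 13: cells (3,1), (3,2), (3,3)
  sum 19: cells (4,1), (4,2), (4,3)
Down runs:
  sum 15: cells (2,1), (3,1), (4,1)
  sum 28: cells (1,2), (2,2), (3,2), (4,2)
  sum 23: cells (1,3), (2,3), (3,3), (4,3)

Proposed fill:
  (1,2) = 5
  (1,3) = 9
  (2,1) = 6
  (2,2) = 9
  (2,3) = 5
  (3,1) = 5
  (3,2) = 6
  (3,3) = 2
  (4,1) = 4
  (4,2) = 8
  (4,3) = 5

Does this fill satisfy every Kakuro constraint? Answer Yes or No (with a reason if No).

No — the across run (4,1)–(4,3) sums to 17, not 19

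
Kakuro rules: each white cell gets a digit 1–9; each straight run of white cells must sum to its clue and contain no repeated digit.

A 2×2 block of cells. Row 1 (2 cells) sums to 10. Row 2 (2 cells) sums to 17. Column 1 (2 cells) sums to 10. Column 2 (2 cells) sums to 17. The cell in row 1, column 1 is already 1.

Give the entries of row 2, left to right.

9 8

17 in 2 cells must be {8,9}.
(1,2) = 10 − 1 = 9 completes the 10 across.
(2,1) = 10 − 1 = 9 completes the 10 down.
(2,2) = 17 − 9 = 8 completes the 17 across.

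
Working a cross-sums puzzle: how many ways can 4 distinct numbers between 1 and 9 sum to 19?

11

4 distinct digits from 1–9 sum between 10 and 30.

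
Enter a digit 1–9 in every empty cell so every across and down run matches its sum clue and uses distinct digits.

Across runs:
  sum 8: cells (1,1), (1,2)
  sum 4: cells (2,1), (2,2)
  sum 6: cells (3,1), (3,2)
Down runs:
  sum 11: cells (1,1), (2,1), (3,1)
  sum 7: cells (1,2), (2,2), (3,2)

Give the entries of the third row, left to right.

4 in 2 cells must be {1,3}; 7 in 3 cells must be {1,2,4}.
The 4 across and the 7 down share only 1, so (2,2) = 1.
Given what's placed, (1,2) must be 2 to fit the 8 across and 7 down.
(2,1) = 4 − 1 = 3 completes the 4 across.
(3,2) = 7 − 3 = 4 completes the 7 down.
(1,1) = 8 − 2 = 6 completes the 8 across.
(3,1) = 6 − 4 = 2 completes the 6 across.

2 4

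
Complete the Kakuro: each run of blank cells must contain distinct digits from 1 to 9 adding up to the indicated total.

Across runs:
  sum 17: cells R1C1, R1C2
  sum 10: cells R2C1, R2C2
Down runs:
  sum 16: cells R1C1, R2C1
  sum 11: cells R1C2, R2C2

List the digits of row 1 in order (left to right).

9, 8

17 in 2 cells must be {8,9}; 16 in 2 cells must be {7,9}.
The 17 across and the 16 down share only 9, so R1C1 = 9.
R1C2 = 17 − 9 = 8 completes the 17 across.
R2C1 = 16 − 9 = 7 completes the 16 down.
R2C2 = 10 − 7 = 3 completes the 10 across.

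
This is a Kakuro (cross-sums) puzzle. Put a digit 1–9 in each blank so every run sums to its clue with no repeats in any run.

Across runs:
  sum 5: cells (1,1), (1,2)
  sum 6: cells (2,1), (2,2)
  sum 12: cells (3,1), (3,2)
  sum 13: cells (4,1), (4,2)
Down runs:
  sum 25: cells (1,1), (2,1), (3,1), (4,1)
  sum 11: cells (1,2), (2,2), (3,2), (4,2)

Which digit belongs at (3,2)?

11 in 4 cells must be {1,2,3,5}.
Only 5 fits (4,2) under both its across sum 13 and down sum 11.
Given what's placed, (3,2) must be 3 to fit the 12 across and 11 down.

3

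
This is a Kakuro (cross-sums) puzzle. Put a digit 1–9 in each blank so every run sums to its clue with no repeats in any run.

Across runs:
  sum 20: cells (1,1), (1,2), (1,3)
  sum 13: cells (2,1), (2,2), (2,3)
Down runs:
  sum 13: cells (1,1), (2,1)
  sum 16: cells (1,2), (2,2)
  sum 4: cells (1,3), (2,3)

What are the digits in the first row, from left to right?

16 in 2 cells must be {7,9}; 4 in 2 cells must be {1,3}.
The 20 across and the 4 down share only 3, so (1,3) = 3.
(2,3) = 4 − 3 = 1 completes the 4 down.
Given what's placed, (1,2) must be 9 to fit the 20 across and 16 down.
(2,2) = 16 − 9 = 7 completes the 16 down.
(1,1) = 20 − 12 = 8 completes the 20 across.
(2,1) = 13 − 8 = 5 completes the 13 across.

8 9 3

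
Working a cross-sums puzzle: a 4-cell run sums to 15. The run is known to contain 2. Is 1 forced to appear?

No

Counterexample: {2,3,4,6} sums to 15 under that restriction without using 1.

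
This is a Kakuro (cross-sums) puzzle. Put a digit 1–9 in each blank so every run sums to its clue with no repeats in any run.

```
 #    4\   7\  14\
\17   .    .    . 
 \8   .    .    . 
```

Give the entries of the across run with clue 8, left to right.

1 2 5

4 in 2 cells must be {1,3}.
The 8 across and the 14 down share only 5, so R2C3 = 5.
R1C3 = 14 − 5 = 9 completes the 14 down.
Given what's placed, R2C1 must be 1 to fit the 8 across and 4 down.
R2C2 = 8 − 6 = 2 completes the 8 across.
R1C1 = 4 − 1 = 3 completes the 4 down.
R1C2 = 17 − 12 = 5 completes the 17 across.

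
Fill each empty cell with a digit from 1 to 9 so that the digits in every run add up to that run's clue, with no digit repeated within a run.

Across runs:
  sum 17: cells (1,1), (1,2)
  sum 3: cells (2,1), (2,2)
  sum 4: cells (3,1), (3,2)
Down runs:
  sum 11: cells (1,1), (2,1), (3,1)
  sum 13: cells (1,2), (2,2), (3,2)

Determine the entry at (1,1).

8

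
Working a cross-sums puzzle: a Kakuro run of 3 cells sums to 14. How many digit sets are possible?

8

3 distinct digits from 1–9 sum between 6 and 24.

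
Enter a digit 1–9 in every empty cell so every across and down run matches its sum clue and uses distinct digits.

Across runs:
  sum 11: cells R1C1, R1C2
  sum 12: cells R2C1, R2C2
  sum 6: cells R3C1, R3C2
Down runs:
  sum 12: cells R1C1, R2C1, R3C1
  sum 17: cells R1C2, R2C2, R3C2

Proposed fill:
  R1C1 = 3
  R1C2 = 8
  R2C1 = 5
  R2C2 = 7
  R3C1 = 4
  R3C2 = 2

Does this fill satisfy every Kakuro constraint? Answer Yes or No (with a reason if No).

Yes

Across: 3+8=11; 5+7=12; 4+2=6. Down: 3+5+4=12; 8+7+2=17. No digit repeats within any run.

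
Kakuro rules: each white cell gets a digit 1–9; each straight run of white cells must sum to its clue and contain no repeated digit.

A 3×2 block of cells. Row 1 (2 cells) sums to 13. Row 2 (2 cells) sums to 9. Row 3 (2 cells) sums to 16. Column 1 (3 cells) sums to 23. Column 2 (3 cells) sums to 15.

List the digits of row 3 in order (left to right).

16 in 2 cells must be {7,9}; 23 in 3 cells must be {6,8,9}.
The 16 across and the 23 down share only 9, so (3,1) = 9.
(3,2) = 16 − 9 = 7 completes the 16 across.
Nothing is forced directly, so branch on (1,1), whose candidates are 6 or 8. If (1,1) = 6: then (1,2) would have to be in {7} for the 13 across but in {2,3,5,6} for the 15 down — contradiction. So (1,1) = 8.
(1,2) = 13 − 8 = 5 completes the 13 across.
(2,1) = 23 − 17 = 6 completes the 23 down.
(2,2) = 9 − 6 = 3 completes the 9 across.

9 7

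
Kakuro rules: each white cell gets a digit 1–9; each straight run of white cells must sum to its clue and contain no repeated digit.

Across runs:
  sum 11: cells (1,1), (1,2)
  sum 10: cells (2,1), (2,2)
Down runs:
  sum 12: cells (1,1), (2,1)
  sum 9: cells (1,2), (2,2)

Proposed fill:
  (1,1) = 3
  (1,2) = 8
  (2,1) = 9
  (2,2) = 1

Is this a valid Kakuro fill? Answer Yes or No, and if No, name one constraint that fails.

Yes

Across: 3+8=11; 9+1=10. Down: 3+9=12; 8+1=9. No digit repeats within any run.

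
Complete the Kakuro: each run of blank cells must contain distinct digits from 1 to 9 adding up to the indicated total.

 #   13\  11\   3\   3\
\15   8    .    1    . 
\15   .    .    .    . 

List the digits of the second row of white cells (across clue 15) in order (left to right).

5, 7, 2, 1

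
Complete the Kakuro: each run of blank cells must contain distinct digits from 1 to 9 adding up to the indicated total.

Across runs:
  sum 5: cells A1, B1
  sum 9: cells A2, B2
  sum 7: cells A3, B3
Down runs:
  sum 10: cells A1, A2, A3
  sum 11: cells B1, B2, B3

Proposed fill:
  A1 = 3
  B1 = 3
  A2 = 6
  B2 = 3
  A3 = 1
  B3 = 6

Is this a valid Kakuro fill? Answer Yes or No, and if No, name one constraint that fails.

No — the across run A1–B1 sums to 6, not 5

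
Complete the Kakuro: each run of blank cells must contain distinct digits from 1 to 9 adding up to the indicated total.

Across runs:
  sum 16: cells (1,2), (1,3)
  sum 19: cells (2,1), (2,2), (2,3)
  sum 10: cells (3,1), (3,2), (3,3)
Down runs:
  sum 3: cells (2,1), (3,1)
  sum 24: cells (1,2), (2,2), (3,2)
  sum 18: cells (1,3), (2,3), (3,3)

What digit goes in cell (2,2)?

8

16 in 2 cells must be {7,9}; 3 in 2 cells must be {1,2}; 24 in 3 cells must be {7,8,9}.
Only 2 fits (2,1) under both its across sum 19 and down sum 3.
(3,1) = 3 − 2 = 1 completes the 3 down.
Given what's placed, (3,2) must be 7 to fit the 10 across and 24 down.
(3,3) = 10 − 8 = 2 completes the 10 across.
(1,2) = 9: the only remaining digit allowed by both the 16 across and the 24 down.
(1,3) = 16 − 9 = 7 completes the 16 across.
(2,2) = 24 − 16 = 8 completes the 24 down.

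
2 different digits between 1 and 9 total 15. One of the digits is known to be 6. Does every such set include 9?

Yes

The only way to make 15 from 2 distinct digits under that restriction is {6,9}, which contains 9.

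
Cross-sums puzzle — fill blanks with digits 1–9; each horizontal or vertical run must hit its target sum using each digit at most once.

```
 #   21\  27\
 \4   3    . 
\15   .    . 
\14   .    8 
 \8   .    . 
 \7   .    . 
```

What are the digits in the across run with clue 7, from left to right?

4 in 2 cells must be {1,3}.
R1C2 = 4 − 3 = 1 completes the 4 across.
R3C1 = 14 − 8 = 6 completes the 14 across.
No cell is forced outright now. R2C1 can only be 7 or 9 (the digits allowed by both its 15 across and its 21 down). If R2C1 = 7: then R2C2 would have to be in {8} for the 15 across but in {2,3,4,5,6,7,9} for the 27 down — contradiction. So R2C1 = 9.
R2C2 = 15 − 9 = 6 completes the 15 across.
Nothing is forced directly, so branch on R4C1, whose candidates are 1 or 2. If R4C1 = 2: then R4C2 would have to be in {6} for the 8 across but in {3,5,7,9} for the 27 down — contradiction. So R4C1 = 1.
R4C2 = 8 − 1 = 7 completes the 8 across.
R5C1 = 21 − 19 = 2 completes the 21 down.
R5C2 = 7 − 2 = 5 completes the 7 across.

2 5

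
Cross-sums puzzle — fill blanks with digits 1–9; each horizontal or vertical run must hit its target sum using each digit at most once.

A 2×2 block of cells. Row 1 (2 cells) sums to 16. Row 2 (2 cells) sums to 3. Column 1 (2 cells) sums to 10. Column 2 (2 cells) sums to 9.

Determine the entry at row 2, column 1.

16 in 2 cells must be {7,9}; 3 in 2 cells must be {1,2}.
The 16 across and the 9 down share only 7, so (1,2) = 7.
(2,2) = 9 − 7 = 2 completes the 9 down.
(1,1) = 16 − 7 = 9 completes the 16 across.
(2,1) = 3 − 2 = 1 completes the 3 across.

1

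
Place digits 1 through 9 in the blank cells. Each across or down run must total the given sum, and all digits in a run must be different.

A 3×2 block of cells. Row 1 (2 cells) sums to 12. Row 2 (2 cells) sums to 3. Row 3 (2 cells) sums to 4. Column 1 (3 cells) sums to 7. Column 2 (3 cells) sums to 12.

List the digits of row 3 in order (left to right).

1 3

3 in 2 cells must be {1,2}; 4 in 2 cells must be {1,3}; 7 in 3 cells must be {1,2,4}.
The 12 across and the 7 down share only 4, so (1,1) = 4.
(1,2) = 12 − 4 = 8 completes the 12 across.
Given what's placed, (2,2) must be 1 to fit the 3 across and 12 down.
(3,1) = 1: the only remaining digit allowed by both the 4 across and the 7 down.
(3,2) = 4 − 1 = 3 completes the 4 across.
(2,1) = 3 − 1 = 2 completes the 3 across.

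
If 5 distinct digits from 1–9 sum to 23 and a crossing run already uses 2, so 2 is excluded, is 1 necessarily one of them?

Yes

Every partition of 23 into 5 distinct digits under that restriction includes 1: {1,3,4,6,9}, {1,3,4,7,8}, {1,3,5,6,8}, {1,4,5,6,7}.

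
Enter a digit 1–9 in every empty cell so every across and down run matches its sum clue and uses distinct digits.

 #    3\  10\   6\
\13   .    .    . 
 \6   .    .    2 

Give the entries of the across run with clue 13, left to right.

2 7 4

6 in 3 cells must be {1,2,3}; 3 in 2 cells must be {1,2}.
R1C3 = 6 − 2 = 4 completes the 6 down.
R2C1 = 1: the only remaining digit allowed by both the 6 across and the 3 down.
R2C2 = 6 − 3 = 3 completes the 6 across.
R1C1 = 3 − 1 = 2 completes the 3 down.
R1C2 = 13 − 6 = 7 completes the 13 across.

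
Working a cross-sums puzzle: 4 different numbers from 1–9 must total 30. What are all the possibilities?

4 distinct digits from 1–9 sum between 10 and 30.
Only one set works: {6,7,8,9}.

{6,7,8,9}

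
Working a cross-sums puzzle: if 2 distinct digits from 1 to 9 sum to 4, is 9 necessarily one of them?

The only way to make 4 from 2 distinct digits is {1,3}, which does not contain 9.

No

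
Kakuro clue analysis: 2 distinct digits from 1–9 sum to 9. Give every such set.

{1,8}; {2,7}; {3,6}; {4,5}

2 distinct digits from 1–9 sum between 3 and 17.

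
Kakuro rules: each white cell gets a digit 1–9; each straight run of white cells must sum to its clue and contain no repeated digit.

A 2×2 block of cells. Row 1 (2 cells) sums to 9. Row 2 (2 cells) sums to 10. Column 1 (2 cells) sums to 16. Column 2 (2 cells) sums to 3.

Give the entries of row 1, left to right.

16 in 2 cells must be {7,9}; 3 in 2 cells must be {1,2}.
The 9 across and the 16 down share only 7, so (1,1) = 7.
(1,2) = 9 − 7 = 2 completes the 9 across.
(2,1) = 16 − 7 = 9 completes the 16 down.
(2,2) = 10 − 9 = 1 completes the 10 across.

7 2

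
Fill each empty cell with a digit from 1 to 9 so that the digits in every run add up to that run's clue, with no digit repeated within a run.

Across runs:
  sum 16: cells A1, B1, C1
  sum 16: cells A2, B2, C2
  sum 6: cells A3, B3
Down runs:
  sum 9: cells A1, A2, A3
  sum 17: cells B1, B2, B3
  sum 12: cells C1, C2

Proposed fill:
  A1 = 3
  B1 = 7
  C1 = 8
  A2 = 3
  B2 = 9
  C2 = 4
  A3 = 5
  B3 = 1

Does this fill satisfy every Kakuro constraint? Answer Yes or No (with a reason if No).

No — the down run A1–A3 sums to 11, not 9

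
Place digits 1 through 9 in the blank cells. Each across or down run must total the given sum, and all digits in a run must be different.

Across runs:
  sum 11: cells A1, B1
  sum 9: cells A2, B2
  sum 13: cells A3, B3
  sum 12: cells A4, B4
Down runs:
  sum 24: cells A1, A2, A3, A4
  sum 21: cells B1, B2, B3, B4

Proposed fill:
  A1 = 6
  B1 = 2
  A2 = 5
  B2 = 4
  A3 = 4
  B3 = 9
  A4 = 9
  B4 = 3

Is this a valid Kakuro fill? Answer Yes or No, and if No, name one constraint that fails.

No — the across run A1–B1 sums to 8, not 11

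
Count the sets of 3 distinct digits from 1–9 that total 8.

2

3 distinct digits from 1–9 sum between 6 and 24.
Enumerating: {1,2,5}, {1,3,4}.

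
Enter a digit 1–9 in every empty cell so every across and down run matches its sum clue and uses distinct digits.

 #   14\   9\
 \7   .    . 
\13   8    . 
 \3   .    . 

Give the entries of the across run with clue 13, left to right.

3 in 2 cells must be {1,2}.
R2C2 = 13 − 8 = 5 completes the 13 across.
Given what's placed, R3C2 must be 1 to fit the 3 across and 9 down.
R1C2 = 9 − 6 = 3 completes the 9 down.
R3C1 = 3 − 1 = 2 completes the 3 across.
R1C1 = 7 − 3 = 4 completes the 7 across.

8 5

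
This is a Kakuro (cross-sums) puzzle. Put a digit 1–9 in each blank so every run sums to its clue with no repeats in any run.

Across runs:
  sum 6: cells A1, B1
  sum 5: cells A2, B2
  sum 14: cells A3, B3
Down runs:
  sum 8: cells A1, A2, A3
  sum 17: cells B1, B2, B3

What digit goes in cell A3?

5

The 14 across and the 8 down share only 5, so A3 = 5.
B3 = 14 − 5 = 9 completes the 14 across.
Nothing is forced directly, so branch on A1, whose candidates are 1 or 2. If A1 = 2: then B1 would have to be in {4} for the 6 across but in {1,2,3,5,6,7} for the 17 down — contradiction. So A1 = 1.
B1 = 6 − 1 = 5 completes the 6 across.
A2 = 8 − 6 = 2 completes the 8 down.
B2 = 5 − 2 = 3 completes the 5 across.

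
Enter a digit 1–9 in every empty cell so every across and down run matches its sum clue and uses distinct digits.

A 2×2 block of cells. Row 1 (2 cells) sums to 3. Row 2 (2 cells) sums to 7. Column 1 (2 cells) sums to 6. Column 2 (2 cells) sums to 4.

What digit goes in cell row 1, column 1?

3 in 2 cells must be {1,2}; 4 in 2 cells must be {1,3}.
The 3 across and the 4 down share only 1, so (1,2) = 1.
(2,2) = 4 − 1 = 3 completes the 4 down.
(1,1) = 3 − 1 = 2 completes the 3 across.
(2,1) = 7 − 3 = 4 completes the 7 across.

2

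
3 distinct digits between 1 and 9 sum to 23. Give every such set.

{6,8,9}

3 distinct digits from 1–9 sum between 6 and 24.
Only one set works: {6,8,9}.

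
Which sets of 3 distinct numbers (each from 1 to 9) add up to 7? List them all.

3 distinct digits from 1–9 sum between 6 and 24.
Only one set works: {1,2,4}.

{1,2,4}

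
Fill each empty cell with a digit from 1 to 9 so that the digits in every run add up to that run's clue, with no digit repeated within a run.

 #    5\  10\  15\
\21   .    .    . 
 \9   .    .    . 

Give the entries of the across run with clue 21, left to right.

The 21 across and the 5 down share only 4, so R1C1 = 4.
R2C1 = 5 − 4 = 1 completes the 5 down.
Given what's placed, R2C3 must be 6 to fit the 9 across and 15 down.
R1C3 = 15 − 6 = 9 completes the 15 down.
R2C2 = 9 − 7 = 2 completes the 9 across.
R1C2 = 21 − 13 = 8 completes the 21 across.

4 8 9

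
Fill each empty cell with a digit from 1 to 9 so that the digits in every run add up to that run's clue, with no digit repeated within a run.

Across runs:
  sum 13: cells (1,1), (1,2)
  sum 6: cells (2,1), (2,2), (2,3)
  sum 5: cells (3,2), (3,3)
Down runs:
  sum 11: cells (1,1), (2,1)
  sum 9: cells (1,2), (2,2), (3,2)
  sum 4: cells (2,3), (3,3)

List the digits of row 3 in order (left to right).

6 in 3 cells must be {1,2,3}; 4 in 2 cells must be {1,3}.
Nothing is forced directly, so branch on (3,3), whose candidates are 1 or 3. If (3,3) = 1: that forces (2,3) = 3, (3,2) = 4, after which (1,2) would have to be in {4,5,6,7,8,9} for the 13 across but in {2,3} for the 9 down — contradiction. So (3,3) = 3.
(2,3) = 4 − 3 = 1 completes the 4 down.
(3,2) = 5 − 3 = 2 completes the 5 across.
(2,2) = 3: the only remaining digit allowed by both the 6 across and the 9 down.
(1,2) = 9 − 5 = 4 completes the 9 down.
(2,1) = 6 − 4 = 2 completes the 6 across.
(1,1) = 13 − 4 = 9 completes the 13 across.

2 3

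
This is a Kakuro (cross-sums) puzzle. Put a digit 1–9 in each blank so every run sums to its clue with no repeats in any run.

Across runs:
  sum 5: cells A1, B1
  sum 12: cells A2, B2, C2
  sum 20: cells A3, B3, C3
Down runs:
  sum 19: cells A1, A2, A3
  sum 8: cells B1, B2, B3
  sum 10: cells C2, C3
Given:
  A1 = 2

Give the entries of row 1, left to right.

2 3

B1 = 5 − 2 = 3 completes the 5 across.
Given what's placed, B3 must be 4 to fit the 20 across and 8 down.
B2 = 8 − 7 = 1 completes the 8 down.
A3 = 9: the only remaining digit allowed by both the 20 across and the 19 down.
C3 = 20 − 13 = 7 completes the 20 across.
A2 = 19 − 11 = 8 completes the 19 down.
C2 = 12 − 9 = 3 completes the 12 across.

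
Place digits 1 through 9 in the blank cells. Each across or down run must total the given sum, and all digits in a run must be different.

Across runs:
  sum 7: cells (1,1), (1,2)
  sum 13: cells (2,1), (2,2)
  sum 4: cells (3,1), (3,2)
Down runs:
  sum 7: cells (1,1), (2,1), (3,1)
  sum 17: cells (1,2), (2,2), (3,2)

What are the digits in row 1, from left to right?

4 in 2 cells must be {1,3}; 7 in 3 cells must be {1,2,4}.
The 13 across and the 7 down share only 4, so (2,1) = 4.
(2,2) = 13 − 4 = 9 completes the 13 across.
Given what's placed, (3,1) must be 1 to fit the 4 across and 7 down.
(3,2) = 4 − 1 = 3 completes the 4 across.
(1,1) = 7 − 5 = 2 completes the 7 down.
(1,2) = 7 − 2 = 5 completes the 7 across.

2, 5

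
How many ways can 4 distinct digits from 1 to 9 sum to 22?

11

4 distinct digits from 1–9 sum between 10 and 30.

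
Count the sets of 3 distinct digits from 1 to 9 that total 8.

3 distinct digits from 1–9 sum between 6 and 24.
Enumerating: {1,2,5}, {1,3,4}.

2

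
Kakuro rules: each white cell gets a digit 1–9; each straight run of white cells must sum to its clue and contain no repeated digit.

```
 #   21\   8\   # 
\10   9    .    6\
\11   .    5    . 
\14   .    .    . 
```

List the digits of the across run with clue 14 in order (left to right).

R1C2 = 10 − 9 = 1 completes the 10 across.
Given what's placed, R2C1 must be 4 to fit the 11 across and 21 down.
R2C3 = 11 − 9 = 2 completes the 11 across.
R3C1 = 21 − 13 = 8 completes the 21 down.
R3C2 = 8 − 6 = 2 completes the 8 down.
R3C3 = 14 − 10 = 4 completes the 14 across.

8, 2, 4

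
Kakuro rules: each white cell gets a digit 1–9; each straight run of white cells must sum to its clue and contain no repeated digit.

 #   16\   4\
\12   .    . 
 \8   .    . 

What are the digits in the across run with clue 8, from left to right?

7 1

16 in 2 cells must be {7,9}; 4 in 2 cells must be {1,3}.
The 12 across and the 4 down share only 3, so R1C2 = 3.
The 8 across and the 16 down share only 7, so R2C1 = 7.
R2C2 = 8 − 7 = 1 completes the 8 across.
R1C1 = 12 − 3 = 9 completes the 12 across.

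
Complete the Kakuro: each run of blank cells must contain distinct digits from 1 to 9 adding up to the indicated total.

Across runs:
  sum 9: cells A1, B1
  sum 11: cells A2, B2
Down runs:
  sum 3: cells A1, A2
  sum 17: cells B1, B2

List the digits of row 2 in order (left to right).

3 in 2 cells must be {1,2}; 17 in 2 cells must be {8,9}.
The 9 across and the 17 down share only 8, so B1 = 8.
The 11 across and the 3 down share only 2, so A2 = 2.
B2 = 11 − 2 = 9 completes the 11 across.
A1 = 9 − 8 = 1 completes the 9 across.

2 9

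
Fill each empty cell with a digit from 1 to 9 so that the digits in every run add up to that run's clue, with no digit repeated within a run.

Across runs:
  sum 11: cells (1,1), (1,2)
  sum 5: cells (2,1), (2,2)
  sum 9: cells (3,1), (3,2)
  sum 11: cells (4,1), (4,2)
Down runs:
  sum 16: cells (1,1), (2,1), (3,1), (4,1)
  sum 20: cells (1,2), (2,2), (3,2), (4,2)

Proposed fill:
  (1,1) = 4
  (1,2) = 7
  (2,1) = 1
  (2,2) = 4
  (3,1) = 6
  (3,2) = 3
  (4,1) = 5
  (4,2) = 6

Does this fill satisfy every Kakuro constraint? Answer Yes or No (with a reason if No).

Across: 4+7=11; 1+4=5; 6+3=9; 5+6=11. Down: 4+1+6+5=16; 7+4+3+6=20. No digit repeats within any run.

Yes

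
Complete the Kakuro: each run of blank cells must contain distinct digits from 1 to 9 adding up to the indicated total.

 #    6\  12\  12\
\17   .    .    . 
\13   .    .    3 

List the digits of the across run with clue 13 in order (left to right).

1 9 3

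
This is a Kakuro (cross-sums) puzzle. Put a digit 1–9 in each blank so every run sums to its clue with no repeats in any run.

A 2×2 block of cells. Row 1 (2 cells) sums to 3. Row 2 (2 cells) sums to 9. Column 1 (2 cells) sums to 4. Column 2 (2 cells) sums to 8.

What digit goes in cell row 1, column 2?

2

3 in 2 cells must be {1,2}; 4 in 2 cells must be {1,3}.
The 3 across and the 4 down share only 1, so (1,1) = 1.
(1,2) = 3 − 1 = 2 completes the 3 across.
(2,1) = 4 − 1 = 3 completes the 4 down.
(2,2) = 9 − 3 = 6 completes the 9 across.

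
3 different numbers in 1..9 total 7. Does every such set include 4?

The only way to make 7 from 3 distinct digits is {1,2,4}, which contains 4.

Yes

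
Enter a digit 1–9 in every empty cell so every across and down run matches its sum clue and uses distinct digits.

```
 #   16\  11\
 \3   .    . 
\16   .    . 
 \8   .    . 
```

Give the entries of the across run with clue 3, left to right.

2 1

3 in 2 cells must be {1,2}; 16 in 2 cells must be {7,9}.
The 16 across and the 11 down share only 7, so R2C2 = 7.
Given what's placed, R1C2 must be 1 to fit the 3 across and 11 down.
R2C1 = 16 − 7 = 9 completes the 16 across.
R3C2 = 11 − 8 = 3 completes the 11 down.
R1C1 = 3 − 1 = 2 completes the 3 across.
R3C1 = 8 − 3 = 5 completes the 8 across.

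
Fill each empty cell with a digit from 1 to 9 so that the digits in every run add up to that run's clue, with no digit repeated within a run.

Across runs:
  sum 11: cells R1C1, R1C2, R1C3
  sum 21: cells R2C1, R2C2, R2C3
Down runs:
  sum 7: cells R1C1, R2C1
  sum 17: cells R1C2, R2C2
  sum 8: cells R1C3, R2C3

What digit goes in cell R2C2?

9

17 in 2 cells must be {8,9}.
The 11 across and the 17 down share only 8, so R1C2 = 8.
R2C2 = 17 − 8 = 9 completes the 17 down.
Nothing is forced directly, so branch on R2C1, whose candidates are 4 or 5. If R2C1 = 4: then R1C1 would have to be in {1,2} for the 11 across but in {3} for the 7 down — contradiction. So R2C1 = 5.
R1C1 = 7 − 5 = 2 completes the 7 down.
R1C3 = 11 − 10 = 1 completes the 11 across.
R2C3 = 21 − 14 = 7 completes the 21 across.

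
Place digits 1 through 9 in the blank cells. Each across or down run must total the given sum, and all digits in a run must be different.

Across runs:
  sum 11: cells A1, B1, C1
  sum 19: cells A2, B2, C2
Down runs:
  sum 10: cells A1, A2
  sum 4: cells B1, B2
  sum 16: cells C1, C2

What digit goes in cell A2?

4 in 2 cells must be {1,3}; 16 in 2 cells must be {7,9}.
The 11 across and the 16 down share only 7, so C1 = 7.
The 19 across and the 4 down share only 3, so B2 = 3.
C2 = 16 − 7 = 9 completes the 16 down.
B1 = 4 − 3 = 1 completes the 4 down.
A2 = 19 − 12 = 7 completes the 19 across.
A1 = 11 − 8 = 3 completes the 11 across.

7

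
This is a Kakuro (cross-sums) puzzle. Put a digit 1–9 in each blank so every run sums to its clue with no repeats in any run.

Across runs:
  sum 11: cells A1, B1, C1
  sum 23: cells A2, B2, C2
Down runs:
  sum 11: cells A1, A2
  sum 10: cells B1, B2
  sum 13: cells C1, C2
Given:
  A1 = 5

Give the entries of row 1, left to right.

5 2 4

23 in 3 cells must be {6,8,9}.
Given what's placed, C1 must be 4 to fit the 11 across and 13 down.
A2 = 11 − 5 = 6 completes the 11 down.
C2 = 13 − 4 = 9 completes the 13 down.
B1 = 11 − 9 = 2 completes the 11 across.
B2 = 23 − 15 = 8 completes the 23 across.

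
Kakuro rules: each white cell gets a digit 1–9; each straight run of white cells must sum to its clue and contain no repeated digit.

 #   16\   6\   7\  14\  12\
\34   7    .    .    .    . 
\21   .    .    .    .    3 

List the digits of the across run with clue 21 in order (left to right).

9 2 1 6 3

34 in 5 cells must be {4,6,7,8,9}; 16 in 2 cells must be {7,9}.
R1C2 = 4: the only remaining digit allowed by both the 34 across and the 6 down.
R1C3 = 6: the only remaining digit allowed by both the 34 across and the 7 down.
R1C5 = 12 − 3 = 9 completes the 12 down.
R2C1 = 16 − 7 = 9 completes the 16 down.
R2C2 = 6 − 4 = 2 completes the 6 down.
R2C3 = 7 − 6 = 1 completes the 7 down.
R2C4 = 21 − 15 = 6 completes the 21 across.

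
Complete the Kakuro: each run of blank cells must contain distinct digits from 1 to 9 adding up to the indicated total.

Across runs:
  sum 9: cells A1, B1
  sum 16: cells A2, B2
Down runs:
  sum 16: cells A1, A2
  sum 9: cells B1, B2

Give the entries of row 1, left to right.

7 2

16 in 2 cells must be {7,9}.
The 9 across and the 16 down share only 7, so A1 = 7.
B1 = 9 − 7 = 2 completes the 9 across.
A2 = 16 − 7 = 9 completes the 16 down.
B2 = 16 − 9 = 7 completes the 16 across.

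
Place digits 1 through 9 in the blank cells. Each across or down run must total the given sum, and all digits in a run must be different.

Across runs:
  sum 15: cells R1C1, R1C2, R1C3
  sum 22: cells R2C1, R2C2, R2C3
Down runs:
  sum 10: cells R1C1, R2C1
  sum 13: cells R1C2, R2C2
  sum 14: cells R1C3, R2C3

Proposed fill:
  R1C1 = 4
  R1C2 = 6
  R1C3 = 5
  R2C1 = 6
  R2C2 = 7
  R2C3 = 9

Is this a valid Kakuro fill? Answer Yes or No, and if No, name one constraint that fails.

Across: 4+6+5=15; 6+7+9=22. Down: 4+6=10; 6+7=13; 5+9=14. No digit repeats within any run.

Yes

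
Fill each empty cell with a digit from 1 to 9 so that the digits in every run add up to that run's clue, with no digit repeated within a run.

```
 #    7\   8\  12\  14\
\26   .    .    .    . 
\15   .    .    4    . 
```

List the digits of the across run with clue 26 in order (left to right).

R1C3 = 12 − 4 = 8 completes the 12 down.
No cell is forced outright now. R2C4 can only be 6 or 8 (the digits allowed by both its 15 across and its 14 down). If R2C4 = 6: then R1C4 would have to be in {2,3,4,5,6,7,9} for the 26 across but in {8} for the 14 down — contradiction. So R2C4 = 8.
R1C4 = 14 − 8 = 6 completes the 14 down.
Nothing is forced directly, so branch on R1C1, whose candidates are 3 or 5. If R1C1 = 3: then R1C2 would have to be in {9} for the 26 across but in {1,2,3,5,6,7} for the 8 down — contradiction. So R1C1 = 5.
R1C2 = 26 − 19 = 7 completes the 26 across.
R2C1 = 7 − 5 = 2 completes the 7 down.
R2C2 = 15 − 14 = 1 completes the 15 across.

5 7 8 6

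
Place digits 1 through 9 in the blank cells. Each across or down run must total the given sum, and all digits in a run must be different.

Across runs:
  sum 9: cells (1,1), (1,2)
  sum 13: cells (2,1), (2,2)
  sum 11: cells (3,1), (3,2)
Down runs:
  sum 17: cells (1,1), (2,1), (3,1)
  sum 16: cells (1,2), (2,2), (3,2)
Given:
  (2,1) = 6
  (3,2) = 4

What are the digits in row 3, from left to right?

7, 4

(2,2) = 13 − 6 = 7 completes the 13 across.
(3,1) = 11 − 4 = 7 completes the 11 across.
(1,1) = 17 − 13 = 4 completes the 17 down.
(1,2) = 9 − 4 = 5 completes the 9 across.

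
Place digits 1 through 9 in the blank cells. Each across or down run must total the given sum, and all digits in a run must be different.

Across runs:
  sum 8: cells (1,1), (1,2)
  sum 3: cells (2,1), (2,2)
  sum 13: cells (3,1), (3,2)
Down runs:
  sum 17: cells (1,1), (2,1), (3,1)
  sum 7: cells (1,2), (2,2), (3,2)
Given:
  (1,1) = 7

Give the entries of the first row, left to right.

3 in 2 cells must be {1,2}; 7 in 3 cells must be {1,2,4}.
(1,2) = 8 − 7 = 1 completes the 8 across.
Given what's placed, (2,2) must be 2 to fit the 3 across and 7 down.
(3,2) = 7 − 3 = 4 completes the 7 down.
(2,1) = 3 − 2 = 1 completes the 3 across.
(3,1) = 13 − 4 = 9 completes the 13 across.

7 1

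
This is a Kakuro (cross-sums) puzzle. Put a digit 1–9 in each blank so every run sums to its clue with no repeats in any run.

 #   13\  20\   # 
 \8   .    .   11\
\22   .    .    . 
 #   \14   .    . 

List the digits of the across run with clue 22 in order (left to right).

Nothing is forced directly, so branch on R1C1, whose candidates are 5 or 6 or 7. If R1C1 = 6: then R1C2 would have to be in {2} for the 8 across but in {3,4,5,6,7,8,9} for the 20 down — contradiction. If R1C1 = 7: then R1C2 would have to be in {1} for the 8 across but in {3,4,5,6,7,8,9} for the 20 down — contradiction. So R1C1 = 5.
R1C2 = 8 − 5 = 3 completes the 8 across.
R2C1 = 13 − 5 = 8 completes the 13 down.
R2C2 = 9: the only remaining digit allowed by both the 22 across and the 20 down.
R2C3 = 22 − 17 = 5 completes the 22 across.
R3C2 = 20 − 12 = 8 completes the 20 down.
R3C3 = 14 − 8 = 6 completes the 14 across.

8, 9, 5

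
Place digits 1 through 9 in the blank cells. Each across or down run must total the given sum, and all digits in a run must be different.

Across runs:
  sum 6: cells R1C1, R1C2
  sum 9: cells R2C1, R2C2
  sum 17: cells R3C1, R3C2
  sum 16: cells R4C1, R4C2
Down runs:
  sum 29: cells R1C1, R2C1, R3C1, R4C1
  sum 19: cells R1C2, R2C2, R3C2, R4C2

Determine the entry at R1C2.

17 in 2 cells must be {8,9}; 16 in 2 cells must be {7,9}; 29 in 4 cells must be {5,7,8,9}.
Only 5 fits R1C1 under both its across sum 6 and down sum 29.
R1C2 = 6 − 5 = 1 completes the 6 across.

1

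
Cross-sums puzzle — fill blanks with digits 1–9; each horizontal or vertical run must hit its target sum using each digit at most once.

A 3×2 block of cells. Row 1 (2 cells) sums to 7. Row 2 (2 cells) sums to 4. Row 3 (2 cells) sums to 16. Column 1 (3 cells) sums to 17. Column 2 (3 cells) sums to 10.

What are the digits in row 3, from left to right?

4 in 2 cells must be {1,3}; 16 in 2 cells must be {7,9}.
The 16 across and the 10 down share only 7, so (3,2) = 7.
Given what's placed, (2,2) must be 1 to fit the 4 across and 10 down.
(3,1) = 16 − 7 = 9 completes the 16 across.
(1,2) = 10 − 8 = 2 completes the 10 down.
(2,1) = 4 − 1 = 3 completes the 4 across.
(1,1) = 7 − 2 = 5 completes the 7 across.

9, 7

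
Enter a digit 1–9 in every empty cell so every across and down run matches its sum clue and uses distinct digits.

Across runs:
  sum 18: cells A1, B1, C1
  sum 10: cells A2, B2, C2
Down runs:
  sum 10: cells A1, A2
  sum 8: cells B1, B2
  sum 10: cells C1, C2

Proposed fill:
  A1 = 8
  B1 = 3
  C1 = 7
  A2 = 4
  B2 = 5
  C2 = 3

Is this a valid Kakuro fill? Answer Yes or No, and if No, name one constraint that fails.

No — the across run A2–C2 sums to 12, not 10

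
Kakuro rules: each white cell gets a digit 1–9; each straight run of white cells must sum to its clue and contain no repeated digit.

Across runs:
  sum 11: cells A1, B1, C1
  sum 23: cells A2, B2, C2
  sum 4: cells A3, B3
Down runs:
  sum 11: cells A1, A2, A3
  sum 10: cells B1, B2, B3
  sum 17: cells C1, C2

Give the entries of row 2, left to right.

8 6 9

23 in 3 cells must be {6,8,9}; 4 in 2 cells must be {1,3}; 17 in 2 cells must be {8,9}.
Only 8 fits C1 under both its across sum 11 and down sum 17.
The 23 across and the 10 down share only 6, so B2 = 6.
C2 = 17 − 8 = 9 completes the 17 down.
B1 = 1: the only remaining digit allowed by both the 11 across and the 10 down.
A2 = 23 − 15 = 8 completes the 23 across.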